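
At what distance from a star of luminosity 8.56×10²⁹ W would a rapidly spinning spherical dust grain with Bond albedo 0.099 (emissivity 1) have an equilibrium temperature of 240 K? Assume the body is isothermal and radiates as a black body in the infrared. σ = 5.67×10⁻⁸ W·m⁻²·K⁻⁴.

For an isothermal black-emitting sphere, (1−a)S·πr² = σ·4πr²·T⁴ ⇒ S = 4σT⁴/(1−a).
S = 4·5.67×10⁻⁸·(240)⁴/0.901 = 835.1 W/m².
Flux falls as S = L/(4πd²), so d = √(L/(4πS)) = √(8.56×10²⁹/(4π·835.1)).

d ≈ 9.03×10¹² m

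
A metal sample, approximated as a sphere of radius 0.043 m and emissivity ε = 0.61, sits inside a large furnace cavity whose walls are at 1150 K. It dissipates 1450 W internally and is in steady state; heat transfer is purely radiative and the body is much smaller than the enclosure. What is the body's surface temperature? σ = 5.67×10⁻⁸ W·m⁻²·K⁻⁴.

T ≈ 1370 K

For a small grey body in a large enclosure, net radiated power = εσA(T⁴ − T_w⁴).
Steady state: P = εσA(T⁴ − T_w⁴) with A = 4πr² = 0.02324 m².
T⁴ = P/(εσA) + T_w⁴ = 1450/(0.61·5.67×10⁻⁸·0.02324) + (1150)⁴
    = 1.804×10¹² + 1.749×10¹² = 3.553×10¹² K⁴.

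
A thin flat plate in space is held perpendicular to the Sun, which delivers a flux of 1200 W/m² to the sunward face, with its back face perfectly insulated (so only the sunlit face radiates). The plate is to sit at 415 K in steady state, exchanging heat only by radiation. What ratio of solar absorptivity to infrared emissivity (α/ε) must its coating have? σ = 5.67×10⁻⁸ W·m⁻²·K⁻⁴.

Balance: αS·A = εσ·1A·T⁴ ⇒ α/ε = σT⁴/S.
α/ε = 5.67×10⁻⁸·(415)⁴/1200 = 5.67×10⁻⁸·2.966×10¹⁰/1200.

α/ε ≈ 1.40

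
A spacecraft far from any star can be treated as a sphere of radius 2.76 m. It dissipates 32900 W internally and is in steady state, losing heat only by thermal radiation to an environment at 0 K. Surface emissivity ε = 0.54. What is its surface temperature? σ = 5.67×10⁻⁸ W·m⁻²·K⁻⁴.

Steady state: internal power = radiated power, P = εσA T⁴.
Radiating area A = 4πr² = 95.73 m².
T⁴ = P/(εσA) = 32900/(0.54·5.67×10⁻⁸·95.73) = 1.123×10¹⁰ K⁴.
T = (1.123×10¹⁰)^(1/4).

T ≈ 325 K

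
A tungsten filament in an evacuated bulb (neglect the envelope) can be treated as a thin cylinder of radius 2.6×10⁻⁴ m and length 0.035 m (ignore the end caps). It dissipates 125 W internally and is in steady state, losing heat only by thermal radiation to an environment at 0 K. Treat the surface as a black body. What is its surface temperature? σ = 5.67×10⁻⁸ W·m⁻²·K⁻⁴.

T ≈ 2490 K

Steady state: internal power = radiated power, P = εσA T⁴.
Radiating area A = 2πrL = 5.718×10⁻⁵ m².
T⁴ = P/(εσA) = 125/(1.0·5.67×10⁻⁸·5.718×10⁻⁵) = 3.856×10¹³ K⁴.
T = (3.856×10¹³)^(1/4).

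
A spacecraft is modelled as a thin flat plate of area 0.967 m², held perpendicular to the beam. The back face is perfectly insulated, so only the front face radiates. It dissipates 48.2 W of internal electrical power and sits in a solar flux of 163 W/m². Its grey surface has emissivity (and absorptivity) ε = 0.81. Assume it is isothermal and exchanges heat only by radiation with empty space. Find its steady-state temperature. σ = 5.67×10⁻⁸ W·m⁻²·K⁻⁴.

At steady state, absorbed solar power + internal power = radiated power.
Absorbed: α·S·A_cross = 0.81·163·0.9670 = 127.7 W (cross-section A).
Total input = 127.7 + 48.2 = 175.9 W.
Radiated: εσ·A_surf·T⁴ with A_surf = A = 0.9670 m².
T⁴ = 175.9/(0.81·5.67×10⁻⁸·0.9670) = 3.960×10⁹ K⁴.

T ≈ 251 K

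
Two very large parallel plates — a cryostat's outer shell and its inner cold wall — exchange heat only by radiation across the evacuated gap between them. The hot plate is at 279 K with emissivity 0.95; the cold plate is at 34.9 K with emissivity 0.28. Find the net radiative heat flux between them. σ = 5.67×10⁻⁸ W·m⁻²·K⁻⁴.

For two infinite grey parallel plates, q = σ(T₁⁴ − T₂⁴)/(1/ε₁ + 1/ε₂ − 1).
T₁⁴ − T₂⁴ = 6.059×10⁹ − 1.484×10⁶ = 6.058×10⁹ K⁴.
1/ε₁ + 1/ε₂ − 1 = 1.053 + 3.571 − 1 = 3.624.
q = 5.67×10⁻⁸ × 6.058×10⁹ / 3.624.

q ≈ 94.8 W/m²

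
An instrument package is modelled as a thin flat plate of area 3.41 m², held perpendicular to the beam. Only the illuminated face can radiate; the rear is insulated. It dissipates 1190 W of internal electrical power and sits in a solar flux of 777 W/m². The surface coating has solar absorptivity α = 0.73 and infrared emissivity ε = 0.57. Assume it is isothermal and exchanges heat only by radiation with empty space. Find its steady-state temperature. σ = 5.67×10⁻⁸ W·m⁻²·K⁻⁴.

At steady state, absorbed solar power + internal power = radiated power.
Absorbed: α·S·A_cross = 0.73·777·3.410 = 1934 W (cross-section A).
Total input = 1934 + 1190 = 3124 W.
Radiated: εσ·A_surf·T⁴ with A_surf = A = 3.410 m².
T⁴ = 3124/(0.57·5.67×10⁻⁸·3.410) = 2.835×10¹⁰ K⁴.

T ≈ 410 K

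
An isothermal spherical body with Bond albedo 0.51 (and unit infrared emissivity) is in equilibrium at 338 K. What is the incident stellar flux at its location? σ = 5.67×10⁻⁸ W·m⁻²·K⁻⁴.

S ≈ 6040 W/m²

(1−a)S·πr² = σ·4πr²·T⁴ ⇒ S = 4σT⁴/(1−a).
S = 4·5.67×10⁻⁸·1.305×10¹⁰/0.490.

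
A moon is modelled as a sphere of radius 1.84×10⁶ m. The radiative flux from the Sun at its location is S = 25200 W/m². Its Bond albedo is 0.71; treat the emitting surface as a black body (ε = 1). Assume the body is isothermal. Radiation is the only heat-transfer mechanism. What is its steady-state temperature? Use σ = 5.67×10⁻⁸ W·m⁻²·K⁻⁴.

At equilibrium, absorbed power = emitted power.
Absorbing cross-section = πr² = 1.064×10¹³ m²; emitting surface = 4πr² = 4.254×10¹³ m² (ratio 4).
(1−a)S·A_cross = εσ·A_surf·T⁴  ⇒  T⁴ = (1−a)S/(4σ).
T⁴ = 0.290·25200/(4·5.67×10⁻⁸) = 3.222×10¹⁰ K⁴.
T = (3.222×10¹⁰)^(1/4).

T ≈ 424 K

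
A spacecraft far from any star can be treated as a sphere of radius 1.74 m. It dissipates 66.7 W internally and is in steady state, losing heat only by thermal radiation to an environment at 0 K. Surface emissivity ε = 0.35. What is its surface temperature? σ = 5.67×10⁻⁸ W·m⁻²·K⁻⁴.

T ≈ 96.9 K

Steady state: internal power = radiated power, P = εσA T⁴.
Radiating area A = 4πr² = 38.05 m².
T⁴ = P/(εσA) = 66.7/(0.35·5.67×10⁻⁸·38.05) = 8.834×10⁷ K⁴.
T = (8.834×10⁷)^(1/4).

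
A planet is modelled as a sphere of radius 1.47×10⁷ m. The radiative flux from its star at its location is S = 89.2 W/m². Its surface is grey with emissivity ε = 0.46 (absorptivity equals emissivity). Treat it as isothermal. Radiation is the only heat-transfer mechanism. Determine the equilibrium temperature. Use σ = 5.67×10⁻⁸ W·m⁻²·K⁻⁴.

At equilibrium, absorbed power = emitted power.
Absorbing cross-section = πr² = 6.789×10¹⁴ m²; emitting surface = 4πr² = 2.715×10¹⁵ m² (ratio 4).
εS·A_cross = εσ·A_surf·T⁴  ⇒  T⁴ = S/(4σ)   (ε cancels).
T⁴ = 89.2/(4·5.67×10⁻⁸) = 3.933×10⁸ K⁴.
T = (3.933×10⁸)^(1/4).

T ≈ 141 K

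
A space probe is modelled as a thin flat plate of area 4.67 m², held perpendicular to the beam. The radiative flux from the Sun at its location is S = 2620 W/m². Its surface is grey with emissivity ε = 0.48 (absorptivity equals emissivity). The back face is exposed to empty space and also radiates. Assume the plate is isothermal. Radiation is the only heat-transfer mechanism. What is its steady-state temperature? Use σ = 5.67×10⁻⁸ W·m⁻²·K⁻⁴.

T ≈ 390 K

At equilibrium, absorbed power = emitted power.
Absorbing cross-section = A = 4.670 m²; emitting surface = 2A = 9.340 m² (ratio 2).
εS·A_cross = εσ·A_surf·T⁴  ⇒  T⁴ = S/(2σ)   (ε cancels).
T⁴ = 2620/(2·5.67×10⁻⁸) = 2.310×10¹⁰ K⁴.
T = (2.310×10¹⁰)^(1/4).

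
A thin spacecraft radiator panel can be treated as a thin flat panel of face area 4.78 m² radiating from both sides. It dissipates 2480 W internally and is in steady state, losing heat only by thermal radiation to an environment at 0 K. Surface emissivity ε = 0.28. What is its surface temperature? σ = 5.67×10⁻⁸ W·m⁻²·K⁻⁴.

T ≈ 358 K

Steady state: internal power = radiated power, P = εσA T⁴.
Radiating area A = 2·4.78 = 9.560 m².
T⁴ = P/(εσA) = 2480/(0.28·5.67×10⁻⁸·9.560) = 1.634×10¹⁰ K⁴.
T = (1.634×10¹⁰)^(1/4).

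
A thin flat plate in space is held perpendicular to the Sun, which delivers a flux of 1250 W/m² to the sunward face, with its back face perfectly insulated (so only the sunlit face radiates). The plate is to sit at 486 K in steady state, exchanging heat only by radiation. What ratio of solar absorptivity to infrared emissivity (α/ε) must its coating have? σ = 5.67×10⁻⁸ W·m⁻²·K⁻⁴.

α/ε ≈ 2.53

Balance: αS·A = εσ·1A·T⁴ ⇒ α/ε = σT⁴/S.
α/ε = 5.67×10⁻⁸·(486)⁴/1250 = 5.67×10⁻⁸·5.579×10¹⁰/1250.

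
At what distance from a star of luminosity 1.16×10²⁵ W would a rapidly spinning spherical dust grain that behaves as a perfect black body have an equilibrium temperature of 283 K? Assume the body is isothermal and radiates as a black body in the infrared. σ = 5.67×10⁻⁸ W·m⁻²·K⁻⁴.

For an isothermal black-emitting sphere, (1−a)S·πr² = σ·4πr²·T⁴ ⇒ S = 4σT⁴/(1−a).
S = 4·5.67×10⁻⁸·(283)⁴/1.00 = 1455 W/m².
Flux falls as S = L/(4πd²), so d = √(L/(4πS)) = √(1.16×10²⁵/(4π·1455)).

d ≈ 2.52×10¹⁰ m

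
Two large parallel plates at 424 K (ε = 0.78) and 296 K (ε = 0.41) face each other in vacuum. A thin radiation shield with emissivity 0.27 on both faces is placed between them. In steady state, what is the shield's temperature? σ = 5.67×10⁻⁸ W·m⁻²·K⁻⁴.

In steady state the net flux on the hot side equals that on the cold side.
σ(T₁⁴−T_s⁴)/D₁ = σ(T_s⁴−T₂⁴)/D₂, with D₁ = 1/ε₁+1/ε_s−1 = 3.986, D₂ = 1/ε_s+1/ε₂−1 = 5.143.
Solve for T_s⁴: T_s⁴ = (D₂·T₁⁴ + D₁·T₂⁴)/(D₁+D₂) = 2.156×10¹⁰ K⁴.

T_s ≈ 383 K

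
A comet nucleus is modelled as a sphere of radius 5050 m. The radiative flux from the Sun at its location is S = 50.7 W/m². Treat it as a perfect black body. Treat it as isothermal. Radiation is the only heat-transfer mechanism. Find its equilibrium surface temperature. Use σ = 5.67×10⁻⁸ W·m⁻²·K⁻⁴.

T ≈ 122 K

At equilibrium, absorbed power = emitted power.
Absorbing cross-section = πr² = 8.012×10⁷ m²; emitting surface = 4πr² = 3.205×10⁸ m² (ratio 4).
S·A_cross = εσ·A_surf·T⁴  ⇒  T⁴ = S/(4σ).
T⁴ = 1.00·50.7/(4·5.67×10⁻⁸) = 2.235×10⁸ K⁴.
T = (2.235×10⁸)^(1/4).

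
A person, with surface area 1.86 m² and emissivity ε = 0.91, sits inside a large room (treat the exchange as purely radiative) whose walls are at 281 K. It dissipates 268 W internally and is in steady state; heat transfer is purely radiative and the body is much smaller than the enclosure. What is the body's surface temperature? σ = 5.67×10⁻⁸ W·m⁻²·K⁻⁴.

For a small grey body in a large enclosure, net radiated power = εσA(T⁴ − T_w⁴).
Steady state: P = εσA(T⁴ − T_w⁴) with A = 1.86 m².
T⁴ = P/(εσA) + T_w⁴ = 268/(0.91·5.67×10⁻⁸·1.860) + (281)⁴
    = 2.793×10⁹ + 6.235×10⁹ = 9.027×10⁹ K⁴.

T ≈ 308 K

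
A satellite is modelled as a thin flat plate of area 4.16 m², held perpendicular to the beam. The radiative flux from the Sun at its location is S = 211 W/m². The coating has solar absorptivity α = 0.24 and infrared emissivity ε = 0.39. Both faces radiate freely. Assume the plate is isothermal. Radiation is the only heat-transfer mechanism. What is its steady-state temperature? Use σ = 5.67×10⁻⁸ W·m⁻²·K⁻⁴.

T ≈ 184 K

At equilibrium, absorbed power = emitted power.
Absorbing cross-section = A = 4.160 m²; emitting surface = 2A = 8.320 m² (ratio 2).
αS·A_cross = εσ·A_surf·T⁴  ⇒  T⁴ = αS/(ε·2σ).
T⁴ = 0.240·211/(0.39·2·5.67×10⁻⁸) = 1.145×10⁹ K⁴.
T = (1.145×10⁹)^(1/4).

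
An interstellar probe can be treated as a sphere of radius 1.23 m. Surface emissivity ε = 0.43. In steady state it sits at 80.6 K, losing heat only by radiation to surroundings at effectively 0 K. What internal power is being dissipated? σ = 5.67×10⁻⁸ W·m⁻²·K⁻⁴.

P ≈ 19.6 W

Steady state: P = εσA T⁴.
A = 4πr² = 19.01 m²; T⁴ = (80.6)⁴ = 4.220×10⁷ K⁴.
P = 0.43 × 5.67×10⁻⁸ × 19.01 × 4.220×10⁷.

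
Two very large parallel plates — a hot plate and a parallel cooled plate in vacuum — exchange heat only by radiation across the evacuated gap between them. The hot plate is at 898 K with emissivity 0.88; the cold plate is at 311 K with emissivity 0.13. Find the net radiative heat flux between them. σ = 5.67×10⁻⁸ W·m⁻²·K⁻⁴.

For two infinite grey parallel plates, q = σ(T₁⁴ − T₂⁴)/(1/ε₁ + 1/ε₂ − 1).
T₁⁴ − T₂⁴ = 6.503×10¹¹ − 9.355×10⁹ = 6.409×10¹¹ K⁴.
1/ε₁ + 1/ε₂ − 1 = 1.136 + 7.692 − 1 = 7.829.
q = 5.67×10⁻⁸ × 6.409×10¹¹ / 7.829.

q ≈ 4640 W/m²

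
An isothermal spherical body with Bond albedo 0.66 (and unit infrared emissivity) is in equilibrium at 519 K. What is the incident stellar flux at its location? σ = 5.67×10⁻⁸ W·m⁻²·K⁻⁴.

(1−a)S·πr² = σ·4πr²·T⁴ ⇒ S = 4σT⁴/(1−a).
S = 4·5.67×10⁻⁸·7.256×10¹⁰/0.340.

S ≈ 48400 W/m²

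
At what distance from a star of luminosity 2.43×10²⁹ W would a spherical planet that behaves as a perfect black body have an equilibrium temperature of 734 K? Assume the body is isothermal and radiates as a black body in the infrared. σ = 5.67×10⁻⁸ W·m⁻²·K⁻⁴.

For an isothermal black-emitting sphere, (1−a)S·πr² = σ·4πr²·T⁴ ⇒ S = 4σT⁴/(1−a).
S = 4·5.67×10⁻⁸·(734)⁴/1.00 = 65830 W/m².
Flux falls as S = L/(4πd²), so d = √(L/(4πS)) = √(2.43×10²⁹/(4π·65830)).

d ≈ 5.42×10¹¹ m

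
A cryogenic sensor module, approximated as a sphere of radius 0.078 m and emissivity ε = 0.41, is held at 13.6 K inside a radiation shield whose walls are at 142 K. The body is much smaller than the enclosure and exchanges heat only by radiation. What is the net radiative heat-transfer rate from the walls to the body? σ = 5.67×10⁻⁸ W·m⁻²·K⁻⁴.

P_net ≈ 0.723 W

For a small grey body in a large enclosure: P_net = εσA(T_body⁴ − T_wall⁴).
A = 4πr² = 0.07645 m²; T_body⁴ − T_wall⁴ = 34210 − 4.066×10⁸ = -4.066×10⁸ K⁴.
|P_net| = 0.41·5.67×10⁻⁸·0.07645·4.066×10⁸.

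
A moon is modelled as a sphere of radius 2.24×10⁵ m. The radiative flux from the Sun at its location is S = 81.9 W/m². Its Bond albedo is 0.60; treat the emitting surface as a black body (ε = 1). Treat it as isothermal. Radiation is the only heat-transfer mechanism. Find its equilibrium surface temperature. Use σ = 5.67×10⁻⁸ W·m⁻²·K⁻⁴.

T ≈ 110 K

At equilibrium, absorbed power = emitted power.
Absorbing cross-section = πr² = 1.576×10¹¹ m²; emitting surface = 4πr² = 6.305×10¹¹ m² (ratio 4).
(1−a)S·A_cross = εσ·A_surf·T⁴  ⇒  T⁴ = (1−a)S/(4σ).
T⁴ = 0.400·81.9/(4·5.67×10⁻⁸) = 1.444×10⁸ K⁴.
T = (1.444×10⁸)^(1/4).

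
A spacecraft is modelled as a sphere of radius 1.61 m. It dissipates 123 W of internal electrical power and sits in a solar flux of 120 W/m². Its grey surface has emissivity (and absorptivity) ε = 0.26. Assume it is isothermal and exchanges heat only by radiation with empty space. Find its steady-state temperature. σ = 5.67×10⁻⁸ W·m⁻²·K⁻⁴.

T ≈ 167 K

At steady state, absorbed solar power + internal power = radiated power.
Absorbed: α·S·A_cross = 0.26·120·8.143 = 254.1 W (cross-section πr²).
Total input = 254.1 + 123 = 377.1 W.
Radiated: εσ·A_surf·T⁴ with A_surf = 4πr² = 32.57 m².
T⁴ = 377.1/(0.26·5.67×10⁻⁸·32.57) = 7.852×10⁸ K⁴.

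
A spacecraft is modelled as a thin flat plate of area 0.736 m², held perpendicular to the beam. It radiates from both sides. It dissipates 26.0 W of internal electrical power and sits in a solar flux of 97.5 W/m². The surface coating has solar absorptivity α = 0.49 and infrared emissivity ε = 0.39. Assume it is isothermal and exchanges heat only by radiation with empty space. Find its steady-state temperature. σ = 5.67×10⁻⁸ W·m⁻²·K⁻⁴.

T ≈ 208 K

At steady state, absorbed solar power + internal power = radiated power.
Absorbed: α·S·A_cross = 0.49·97.5·0.7360 = 35.16 W (cross-section A).
Total input = 35.16 + 26.0 = 61.16 W.
Radiated: εσ·A_surf·T⁴ with A_surf = 2A = 1.472 m².
T⁴ = 61.16/(0.39·5.67×10⁻⁸·1.472) = 1.879×10⁹ K⁴.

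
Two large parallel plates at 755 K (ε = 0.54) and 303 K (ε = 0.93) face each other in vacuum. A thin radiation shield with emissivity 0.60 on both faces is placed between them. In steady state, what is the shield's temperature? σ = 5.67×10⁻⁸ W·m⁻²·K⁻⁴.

In steady state the net flux on the hot side equals that on the cold side.
σ(T₁⁴−T_s⁴)/D₁ = σ(T_s⁴−T₂⁴)/D₂, with D₁ = 1/ε₁+1/ε_s−1 = 2.519, D₂ = 1/ε_s+1/ε₂−1 = 1.742.
Solve for T_s⁴: T_s⁴ = (D₂·T₁⁴ + D₁·T₂⁴)/(D₁+D₂) = 1.378×10¹¹ K⁴.

T_s ≈ 609 K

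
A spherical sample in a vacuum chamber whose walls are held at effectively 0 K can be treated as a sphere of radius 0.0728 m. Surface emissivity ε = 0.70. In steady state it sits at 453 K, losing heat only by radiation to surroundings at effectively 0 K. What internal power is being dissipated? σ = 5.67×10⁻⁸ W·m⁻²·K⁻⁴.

Steady state: P = εσA T⁴.
A = 4πr² = 0.06660 m²; T⁴ = (453)⁴ = 4.211×10¹⁰ K⁴.
P = 0.70 × 5.67×10⁻⁸ × 0.06660 × 4.211×10¹⁰.

P ≈ 111 W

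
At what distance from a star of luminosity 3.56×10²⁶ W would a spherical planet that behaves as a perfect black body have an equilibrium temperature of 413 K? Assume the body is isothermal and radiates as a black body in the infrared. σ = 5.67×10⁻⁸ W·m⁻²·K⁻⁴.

For an isothermal black-emitting sphere, (1−a)S·πr² = σ·4πr²·T⁴ ⇒ S = 4σT⁴/(1−a).
S = 4·5.67×10⁻⁸·(413)⁴/1.00 = 6598 W/m².
Flux falls as S = L/(4πd²), so d = √(L/(4πS)) = √(3.56×10²⁶/(4π·6598)).

d ≈ 6.55×10¹⁰ m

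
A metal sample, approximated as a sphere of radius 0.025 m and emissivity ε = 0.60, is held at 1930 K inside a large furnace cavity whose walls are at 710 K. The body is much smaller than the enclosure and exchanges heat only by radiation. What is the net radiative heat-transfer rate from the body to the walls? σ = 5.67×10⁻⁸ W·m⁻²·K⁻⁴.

P_net ≈ 3640 W

For a small grey body in a large enclosure: P_net = εσA(T_body⁴ − T_wall⁴).
A = 4πr² = 0.007854 m²; T_body⁴ − T_wall⁴ = 1.387×10¹³ − 2.541×10¹¹ = 1.362×10¹³ K⁴.
|P_net| = 0.60·5.67×10⁻⁸·0.007854·1.362×10¹³.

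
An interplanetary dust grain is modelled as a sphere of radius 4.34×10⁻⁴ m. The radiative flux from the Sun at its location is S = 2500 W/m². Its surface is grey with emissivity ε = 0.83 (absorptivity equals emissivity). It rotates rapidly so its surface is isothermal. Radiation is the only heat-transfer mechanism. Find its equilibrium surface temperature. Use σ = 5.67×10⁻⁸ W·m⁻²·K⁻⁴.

At equilibrium, absorbed power = emitted power.
Absorbing cross-section = πr² = 5.917×10⁻⁷ m²; emitting surface = 4πr² = 2.367×10⁻⁶ m² (ratio 4).
εS·A_cross = εσ·A_surf·T⁴  ⇒  T⁴ = S/(4σ)   (ε cancels).
T⁴ = 2500/(4·5.67×10⁻⁸) = 1.102×10¹⁰ K⁴.
T = (1.102×10¹⁰)^(1/4).

T ≈ 324 K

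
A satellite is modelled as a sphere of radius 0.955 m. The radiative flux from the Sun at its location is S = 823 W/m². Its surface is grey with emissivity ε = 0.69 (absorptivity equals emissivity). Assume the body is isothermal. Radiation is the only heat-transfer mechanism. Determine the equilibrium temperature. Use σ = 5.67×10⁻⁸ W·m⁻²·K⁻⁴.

T ≈ 245 K

At equilibrium, absorbed power = emitted power.
Absorbing cross-section = πr² = 2.865 m²; emitting surface = 4πr² = 11.46 m² (ratio 4).
εS·A_cross = εσ·A_surf·T⁴  ⇒  T⁴ = S/(4σ)   (ε cancels).
T⁴ = 823/(4·5.67×10⁻⁸) = 3.629×10⁹ K⁴.
T = (3.629×10⁹)^(1/4).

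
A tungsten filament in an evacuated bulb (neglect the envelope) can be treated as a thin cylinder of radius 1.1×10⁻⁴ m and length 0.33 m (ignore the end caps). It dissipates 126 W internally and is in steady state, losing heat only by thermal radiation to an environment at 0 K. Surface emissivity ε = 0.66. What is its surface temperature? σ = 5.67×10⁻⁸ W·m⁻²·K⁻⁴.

T ≈ 1960 K

Steady state: internal power = radiated power, P = εσA T⁴.
Radiating area A = 2πrL = 2.281×10⁻⁴ m².
T⁴ = P/(εσA) = 126/(0.66·5.67×10⁻⁸·2.281×10⁻⁴) = 1.476×10¹³ K⁴.
T = (1.476×10¹³)^(1/4).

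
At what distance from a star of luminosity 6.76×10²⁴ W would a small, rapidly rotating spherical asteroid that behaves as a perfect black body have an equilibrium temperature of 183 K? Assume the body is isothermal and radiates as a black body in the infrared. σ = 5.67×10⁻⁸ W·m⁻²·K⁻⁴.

For an isothermal black-emitting sphere, (1−a)S·πr² = σ·4πr²·T⁴ ⇒ S = 4σT⁴/(1−a).
S = 4·5.67×10⁻⁸·(183)⁴/1.00 = 254.4 W/m².
Flux falls as S = L/(4πd²), so d = √(L/(4πS)) = √(6.76×10²⁴/(4π·254.4)).

d ≈ 4.60×10¹⁰ m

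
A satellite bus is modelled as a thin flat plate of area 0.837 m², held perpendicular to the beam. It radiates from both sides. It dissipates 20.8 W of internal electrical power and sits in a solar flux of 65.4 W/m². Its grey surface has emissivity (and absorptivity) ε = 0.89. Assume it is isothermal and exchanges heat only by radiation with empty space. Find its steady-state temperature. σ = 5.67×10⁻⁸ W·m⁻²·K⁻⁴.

T ≈ 169 K

At steady state, absorbed solar power + internal power = radiated power.
Absorbed: α·S·A_cross = 0.89·65.4·0.8370 = 48.72 W (cross-section A).
Total input = 48.72 + 20.8 = 69.52 W.
Radiated: εσ·A_surf·T⁴ with A_surf = 2A = 1.674 m².
T⁴ = 69.52/(0.89·5.67×10⁻⁸·1.674) = 8.229×10⁸ K⁴.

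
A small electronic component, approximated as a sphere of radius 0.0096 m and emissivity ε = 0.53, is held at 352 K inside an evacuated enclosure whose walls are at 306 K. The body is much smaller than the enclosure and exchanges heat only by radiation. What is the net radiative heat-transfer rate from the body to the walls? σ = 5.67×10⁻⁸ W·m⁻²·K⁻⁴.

P_net ≈ 0.229 W

For a small grey body in a large enclosure: P_net = εσA(T_body⁴ − T_wall⁴).
A = 4πr² = 0.001158 m²; T_body⁴ − T_wall⁴ = 1.535×10¹⁰ − 8.768×10⁹ = 6.585×10⁹ K⁴.
|P_net| = 0.53·5.67×10⁻⁸·0.001158·6.585×10⁹.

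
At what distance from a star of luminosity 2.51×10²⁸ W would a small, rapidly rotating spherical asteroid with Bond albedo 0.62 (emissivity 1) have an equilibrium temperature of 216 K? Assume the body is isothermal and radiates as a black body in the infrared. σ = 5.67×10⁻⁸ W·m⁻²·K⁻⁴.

For an isothermal black-emitting sphere, (1−a)S·πr² = σ·4πr²·T⁴ ⇒ S = 4σT⁴/(1−a).
S = 4·5.67×10⁻⁸·(216)⁴/0.380 = 1299 W/m².
Flux falls as S = L/(4πd²), so d = √(L/(4πS)) = √(2.51×10²⁸/(4π·1299)).

d ≈ 1.24×10¹² m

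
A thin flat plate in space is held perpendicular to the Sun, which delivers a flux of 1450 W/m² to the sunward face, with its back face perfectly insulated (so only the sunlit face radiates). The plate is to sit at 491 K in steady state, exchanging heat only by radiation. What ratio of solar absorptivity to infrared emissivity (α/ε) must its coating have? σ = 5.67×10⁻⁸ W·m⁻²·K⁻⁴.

α/ε ≈ 2.27

Balance: αS·A = εσ·1A·T⁴ ⇒ α/ε = σT⁴/S.
α/ε = 5.67×10⁻⁸·(491)⁴/1450 = 5.67×10⁻⁸·5.812×10¹⁰/1450.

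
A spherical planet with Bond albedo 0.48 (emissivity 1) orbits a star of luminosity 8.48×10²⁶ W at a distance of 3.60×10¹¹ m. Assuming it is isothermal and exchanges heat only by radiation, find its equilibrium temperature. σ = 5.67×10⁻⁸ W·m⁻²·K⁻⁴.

T ≈ 186 K

First find the stellar flux at distance d: S = L/(4πd²) = 8.48×10²⁶/(4π·(3.60×10¹¹)²) = 520.7 W/m².
For an isothermal sphere, absorbed (1−a)S·πr² = emitted σ·4πr²·T⁴, so T⁴ = (1−a)S/(4σ).
T⁴ = 0.520·520.7/(4·5.67×10⁻⁸) = 1.194×10⁹ K⁴.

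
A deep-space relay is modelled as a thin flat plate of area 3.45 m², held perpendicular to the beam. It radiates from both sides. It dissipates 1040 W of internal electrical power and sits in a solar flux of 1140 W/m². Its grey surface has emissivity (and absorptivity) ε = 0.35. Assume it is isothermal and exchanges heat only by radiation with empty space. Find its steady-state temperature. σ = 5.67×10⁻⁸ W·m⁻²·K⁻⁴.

T ≈ 364 K

At steady state, absorbed solar power + internal power = radiated power.
Absorbed: α·S·A_cross = 0.35·1140·3.450 = 1377 W (cross-section A).
Total input = 1377 + 1040 = 2417 W.
Radiated: εσ·A_surf·T⁴ with A_surf = 2A = 6.900 m².
T⁴ = 2417/(0.35·5.67×10⁻⁸·6.900) = 1.765×10¹⁰ K⁴.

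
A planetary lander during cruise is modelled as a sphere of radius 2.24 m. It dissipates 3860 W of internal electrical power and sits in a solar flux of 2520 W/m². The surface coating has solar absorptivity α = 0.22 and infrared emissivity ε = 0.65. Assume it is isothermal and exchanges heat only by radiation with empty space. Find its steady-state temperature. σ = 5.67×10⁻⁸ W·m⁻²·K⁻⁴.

At steady state, absorbed solar power + internal power = radiated power.
Absorbed: α·S·A_cross = 0.22·2520·15.76 = 8739 W (cross-section πr²).
Total input = 8739 + 3860 = 12600 W.
Radiated: εσ·A_surf·T⁴ with A_surf = 4πr² = 63.05 m².
T⁴ = 12600/(0.65·5.67×10⁻⁸·63.05) = 5.422×10⁹ K⁴.

T ≈ 271 K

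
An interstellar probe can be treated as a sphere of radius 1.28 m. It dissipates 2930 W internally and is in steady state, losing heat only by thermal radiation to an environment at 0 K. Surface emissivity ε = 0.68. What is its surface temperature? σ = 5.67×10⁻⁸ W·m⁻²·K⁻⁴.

Steady state: internal power = radiated power, P = εσA T⁴.
Radiating area A = 4πr² = 20.59 m².
T⁴ = P/(εσA) = 2930/(0.68·5.67×10⁻⁸·20.59) = 3.691×10⁹ K⁴.
T = (3.691×10⁹)^(1/4).

T ≈ 246 K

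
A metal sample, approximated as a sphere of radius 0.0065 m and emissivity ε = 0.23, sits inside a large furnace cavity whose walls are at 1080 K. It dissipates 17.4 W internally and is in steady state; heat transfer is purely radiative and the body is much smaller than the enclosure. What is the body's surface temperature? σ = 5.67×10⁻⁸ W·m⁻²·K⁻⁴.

T ≈ 1400 K

For a small grey body in a large enclosure, net radiated power = εσA(T⁴ − T_w⁴).
Steady state: P = εσA(T⁴ − T_w⁴) with A = 4πr² = 5.309×10⁻⁴ m².
T⁴ = P/(εσA) + T_w⁴ = 17.4/(0.23·5.67×10⁻⁸·5.309×10⁻⁴) + (1080)⁴
    = 2.513×10¹² + 1.360×10¹² = 3.874×10¹² K⁴.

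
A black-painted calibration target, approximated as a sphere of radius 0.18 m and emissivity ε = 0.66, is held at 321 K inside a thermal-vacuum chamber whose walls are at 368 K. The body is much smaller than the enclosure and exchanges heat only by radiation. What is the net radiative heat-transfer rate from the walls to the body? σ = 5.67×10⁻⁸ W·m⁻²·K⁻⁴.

For a small grey body in a large enclosure: P_net = εσA(T_body⁴ − T_wall⁴).
A = 4πr² = 0.4072 m²; T_body⁴ − T_wall⁴ = 1.062×10¹⁰ − 1.834×10¹⁰ = -7.722×10⁹ K⁴.
|P_net| = 0.66·5.67×10⁻⁸·0.4072·7.722×10⁹.

P_net ≈ 118 W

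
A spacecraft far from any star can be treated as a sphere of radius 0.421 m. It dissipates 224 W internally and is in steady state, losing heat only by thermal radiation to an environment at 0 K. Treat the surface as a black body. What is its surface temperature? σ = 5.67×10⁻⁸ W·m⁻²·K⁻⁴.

T ≈ 205 K

Steady state: internal power = radiated power, P = εσA T⁴.
Radiating area A = 4πr² = 2.227 m².
T⁴ = P/(εσA) = 224/(1.0·5.67×10⁻⁸·2.227) = 1.774×10⁹ K⁴.
T = (1.774×10⁹)^(1/4).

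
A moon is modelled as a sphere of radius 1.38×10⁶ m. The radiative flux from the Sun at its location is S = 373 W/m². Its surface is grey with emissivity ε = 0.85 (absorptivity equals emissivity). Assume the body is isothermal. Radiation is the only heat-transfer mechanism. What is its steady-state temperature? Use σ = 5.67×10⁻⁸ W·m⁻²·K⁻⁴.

T ≈ 201 K

At equilibrium, absorbed power = emitted power.
Absorbing cross-section = πr² = 5.983×10¹² m²; emitting surface = 4πr² = 2.393×10¹³ m² (ratio 4).
εS·A_cross = εσ·A_surf·T⁴  ⇒  T⁴ = S/(4σ)   (ε cancels).
T⁴ = 373/(4·5.67×10⁻⁸) = 1.645×10⁹ K⁴.
T = (1.645×10⁹)^(1/4).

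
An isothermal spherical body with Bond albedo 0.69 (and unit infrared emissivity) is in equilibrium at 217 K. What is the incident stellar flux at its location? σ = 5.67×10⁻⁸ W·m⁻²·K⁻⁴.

S ≈ 1620 W/m²

(1−a)S·πr² = σ·4πr²·T⁴ ⇒ S = 4σT⁴/(1−a).
S = 4·5.67×10⁻⁸·2.217×10⁹/0.310.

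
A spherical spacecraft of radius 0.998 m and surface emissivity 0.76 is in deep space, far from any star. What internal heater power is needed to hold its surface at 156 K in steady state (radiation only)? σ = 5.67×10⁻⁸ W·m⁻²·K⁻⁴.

P = εσ·4πr²·T⁴.
4πr² = 12.52 m²; T⁴ = 5.922×10⁸ K⁴.
P = 0.76·5.67×10⁻⁸·12.52·5.922×10⁸.

P ≈ 319 W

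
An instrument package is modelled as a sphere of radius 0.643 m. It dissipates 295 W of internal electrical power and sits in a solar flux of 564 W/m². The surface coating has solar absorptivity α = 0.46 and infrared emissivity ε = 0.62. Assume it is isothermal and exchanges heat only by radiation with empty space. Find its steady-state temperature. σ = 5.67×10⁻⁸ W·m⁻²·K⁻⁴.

At steady state, absorbed solar power + internal power = radiated power.
Absorbed: α·S·A_cross = 0.46·564·1.299 = 337.0 W (cross-section πr²).
Total input = 337.0 + 295 = 632.0 W.
Radiated: εσ·A_surf·T⁴ with A_surf = 4πr² = 5.196 m².
T⁴ = 632.0/(0.62·5.67×10⁻⁸·5.196) = 3.460×10⁹ K⁴.

T ≈ 243 K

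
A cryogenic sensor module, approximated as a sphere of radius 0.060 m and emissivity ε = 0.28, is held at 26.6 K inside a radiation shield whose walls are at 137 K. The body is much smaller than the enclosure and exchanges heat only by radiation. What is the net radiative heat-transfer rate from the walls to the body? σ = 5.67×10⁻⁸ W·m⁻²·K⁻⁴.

P_net ≈ 0.253 W

For a small grey body in a large enclosure: P_net = εσA(T_body⁴ − T_wall⁴).
A = 4πr² = 0.04524 m²; T_body⁴ − T_wall⁴ = 5.006×10⁵ − 3.523×10⁸ = -3.518×10⁸ K⁴.
|P_net| = 0.28·5.67×10⁻⁸·0.04524·3.518×10⁸.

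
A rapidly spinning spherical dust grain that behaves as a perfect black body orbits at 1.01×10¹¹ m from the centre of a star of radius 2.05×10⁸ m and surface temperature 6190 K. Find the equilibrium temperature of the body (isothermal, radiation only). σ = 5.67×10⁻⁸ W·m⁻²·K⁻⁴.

The star's surface emits σT_*⁴; at distance d the flux is S = σT_*⁴(R_*/d)².
S = 5.67×10⁻⁸·(6190)⁴·(2.05×10⁸/1.01×10¹¹)² = 342.9 W/m².
For an isothermal sphere T⁴ = (1−a)S/(4σ) = 1.512×10⁹ K⁴.

T ≈ 197 K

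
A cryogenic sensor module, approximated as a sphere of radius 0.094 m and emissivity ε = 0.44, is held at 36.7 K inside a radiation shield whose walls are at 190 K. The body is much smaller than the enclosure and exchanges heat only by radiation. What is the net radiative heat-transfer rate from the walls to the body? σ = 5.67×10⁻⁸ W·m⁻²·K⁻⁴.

For a small grey body in a large enclosure: P_net = εσA(T_body⁴ − T_wall⁴).
A = 4πr² = 0.1110 m²; T_body⁴ − T_wall⁴ = 1.814×10⁶ − 1.303×10⁹ = -1.301×10⁹ K⁴.
|P_net| = 0.44·5.67×10⁻⁸·0.1110·1.301×10⁹.

P_net ≈ 3.61 W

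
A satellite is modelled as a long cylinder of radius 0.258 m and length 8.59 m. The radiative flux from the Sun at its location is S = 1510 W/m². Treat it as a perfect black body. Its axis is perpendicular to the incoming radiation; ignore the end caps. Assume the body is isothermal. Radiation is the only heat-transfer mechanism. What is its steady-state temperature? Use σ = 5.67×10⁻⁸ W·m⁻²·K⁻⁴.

T ≈ 303 K

At equilibrium, absorbed power = emitted power.
Absorbing cross-section = 2rL = 4.432 m²; emitting surface = 2πrL = 13.92 m² (ratio π).
S·A_cross = εσ·A_surf·T⁴  ⇒  T⁴ = S/(πσ).
T⁴ = 1.00·1510/(π·5.67×10⁻⁸) = 8.477×10⁹ K⁴.
T = (8.477×10⁹)^(1/4).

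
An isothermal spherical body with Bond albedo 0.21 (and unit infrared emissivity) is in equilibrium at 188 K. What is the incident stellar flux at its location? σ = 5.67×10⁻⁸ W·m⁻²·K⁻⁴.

(1−a)S·πr² = σ·4πr²·T⁴ ⇒ S = 4σT⁴/(1−a).
S = 4·5.67×10⁻⁸·1.249×10⁹/0.790.

S ≈ 359 W/m²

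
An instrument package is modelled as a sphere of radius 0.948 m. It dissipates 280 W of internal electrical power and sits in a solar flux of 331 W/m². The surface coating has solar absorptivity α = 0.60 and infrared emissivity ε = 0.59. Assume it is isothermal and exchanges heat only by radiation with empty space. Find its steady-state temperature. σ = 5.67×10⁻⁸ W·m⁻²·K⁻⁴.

At steady state, absorbed solar power + internal power = radiated power.
Absorbed: α·S·A_cross = 0.60·331·2.823 = 560.7 W (cross-section πr²).
Total input = 560.7 + 280 = 840.7 W.
Radiated: εσ·A_surf·T⁴ with A_surf = 4πr² = 11.29 m².
T⁴ = 840.7/(0.59·5.67×10⁻⁸·11.29) = 2.225×10⁹ K⁴.

T ≈ 217 K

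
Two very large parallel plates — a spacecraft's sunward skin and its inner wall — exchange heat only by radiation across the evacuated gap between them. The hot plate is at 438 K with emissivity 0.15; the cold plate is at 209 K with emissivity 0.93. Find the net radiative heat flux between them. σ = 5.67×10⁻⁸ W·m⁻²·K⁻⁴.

For two infinite grey parallel plates, q = σ(T₁⁴ − T₂⁴)/(1/ε₁ + 1/ε₂ − 1).
T₁⁴ − T₂⁴ = 3.680×10¹⁰ − 1.908×10⁹ = 3.490×10¹⁰ K⁴.
1/ε₁ + 1/ε₂ − 1 = 6.667 + 1.075 − 1 = 6.742.
q = 5.67×10⁻⁸ × 3.490×10¹⁰ / 6.742.

q ≈ 293 W/m²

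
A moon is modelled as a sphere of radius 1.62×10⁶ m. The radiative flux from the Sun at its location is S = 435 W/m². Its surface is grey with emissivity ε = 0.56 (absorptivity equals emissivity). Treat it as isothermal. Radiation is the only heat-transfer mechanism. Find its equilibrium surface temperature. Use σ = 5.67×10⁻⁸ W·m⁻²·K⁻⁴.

At equilibrium, absorbed power = emitted power.
Absorbing cross-section = πr² = 8.245×10¹² m²; emitting surface = 4πr² = 3.298×10¹³ m² (ratio 4).
εS·A_cross = εσ·A_surf·T⁴  ⇒  T⁴ = S/(4σ)   (ε cancels).
T⁴ = 435/(4·5.67×10⁻⁸) = 1.918×10⁹ K⁴.
T = (1.918×10⁹)^(1/4).

T ≈ 209 K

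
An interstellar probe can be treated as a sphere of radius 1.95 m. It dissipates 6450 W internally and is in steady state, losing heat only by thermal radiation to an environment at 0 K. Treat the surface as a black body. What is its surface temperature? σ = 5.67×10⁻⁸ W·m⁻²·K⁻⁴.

T ≈ 221 K

Steady state: internal power = radiated power, P = εσA T⁴.
Radiating area A = 4πr² = 47.78 m².
T⁴ = P/(εσA) = 6450/(1.0·5.67×10⁻⁸·47.78) = 2.381×10⁹ K⁴.
T = (2.381×10⁹)^(1/4).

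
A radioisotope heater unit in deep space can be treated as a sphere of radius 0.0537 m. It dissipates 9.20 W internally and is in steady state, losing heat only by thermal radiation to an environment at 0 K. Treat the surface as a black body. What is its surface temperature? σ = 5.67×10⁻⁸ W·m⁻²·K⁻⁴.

T ≈ 259 K

Steady state: internal power = radiated power, P = εσA T⁴.
Radiating area A = 4πr² = 0.03624 m².
T⁴ = P/(εσA) = 9.20/(1.0·5.67×10⁻⁸·0.03624) = 4.478×10⁹ K⁴.
T = (4.478×10⁹)^(1/4).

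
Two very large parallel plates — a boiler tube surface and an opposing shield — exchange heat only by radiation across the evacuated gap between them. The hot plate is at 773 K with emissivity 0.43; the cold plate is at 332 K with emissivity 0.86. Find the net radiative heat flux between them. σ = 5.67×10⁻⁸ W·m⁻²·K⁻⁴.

For two infinite grey parallel plates, q = σ(T₁⁴ − T₂⁴)/(1/ε₁ + 1/ε₂ − 1).
T₁⁴ − T₂⁴ = 3.570×10¹¹ − 1.215×10¹⁰ = 3.449×10¹¹ K⁴.
1/ε₁ + 1/ε₂ − 1 = 2.326 + 1.163 − 1 = 2.488.
q = 5.67×10⁻⁸ × 3.449×10¹¹ / 2.488.

q ≈ 7860 W/m²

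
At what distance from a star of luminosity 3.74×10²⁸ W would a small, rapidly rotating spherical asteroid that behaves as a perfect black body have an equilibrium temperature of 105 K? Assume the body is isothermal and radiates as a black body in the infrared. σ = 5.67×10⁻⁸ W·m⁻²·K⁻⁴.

d ≈ 1.04×10¹³ m

For an isothermal black-emitting sphere, (1−a)S·πr² = σ·4πr²·T⁴ ⇒ S = 4σT⁴/(1−a).
S = 4·5.67×10⁻⁸·(105)⁴/1.00 = 27.57 W/m².
Flux falls as S = L/(4πd²), so d = √(L/(4πS)) = √(3.74×10²⁸/(4π·27.57)).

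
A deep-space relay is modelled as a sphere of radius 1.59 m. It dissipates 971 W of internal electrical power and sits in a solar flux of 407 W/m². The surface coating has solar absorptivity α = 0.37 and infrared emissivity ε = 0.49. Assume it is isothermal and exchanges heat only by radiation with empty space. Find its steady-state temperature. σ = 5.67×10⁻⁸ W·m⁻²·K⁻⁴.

T ≈ 223 K

At steady state, absorbed solar power + internal power = radiated power.
Absorbed: α·S·A_cross = 0.37·407·7.942 = 1196 W (cross-section πr²).
Total input = 1196 + 971 = 2167 W.
Radiated: εσ·A_surf·T⁴ with A_surf = 4πr² = 31.77 m².
T⁴ = 2167/(0.49·5.67×10⁻⁸·31.77) = 2.455×10⁹ K⁴.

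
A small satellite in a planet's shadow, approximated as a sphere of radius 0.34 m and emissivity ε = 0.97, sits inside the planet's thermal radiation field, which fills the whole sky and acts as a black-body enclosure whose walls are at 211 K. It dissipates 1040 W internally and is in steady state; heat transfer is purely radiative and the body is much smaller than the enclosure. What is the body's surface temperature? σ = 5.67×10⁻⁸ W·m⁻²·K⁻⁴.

For a small grey body in a large enclosure, net radiated power = εσA(T⁴ − T_w⁴).
Steady state: P = εσA(T⁴ − T_w⁴) with A = 4πr² = 1.453 m².
T⁴ = P/(εσA) + T_w⁴ = 1040/(0.97·5.67×10⁻⁸·1.453) + (211)⁴
    = 1.302×10¹⁰ + 1.982×10⁹ = 1.500×10¹⁰ K⁴.

T ≈ 350 K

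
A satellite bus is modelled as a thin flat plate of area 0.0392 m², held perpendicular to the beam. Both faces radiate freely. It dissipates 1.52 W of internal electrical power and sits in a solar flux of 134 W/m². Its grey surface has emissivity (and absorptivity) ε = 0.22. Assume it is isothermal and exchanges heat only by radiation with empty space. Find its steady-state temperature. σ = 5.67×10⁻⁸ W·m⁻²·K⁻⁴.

At steady state, absorbed solar power + internal power = radiated power.
Absorbed: α·S·A_cross = 0.22·134·0.03920 = 1.156 W (cross-section A).
Total input = 1.156 + 1.52 = 2.676 W.
Radiated: εσ·A_surf·T⁴ with A_surf = 2A = 0.07840 m².
T⁴ = 2.676/(0.22·5.67×10⁻⁸·0.07840) = 2.736×10⁹ K⁴.

T ≈ 229 K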